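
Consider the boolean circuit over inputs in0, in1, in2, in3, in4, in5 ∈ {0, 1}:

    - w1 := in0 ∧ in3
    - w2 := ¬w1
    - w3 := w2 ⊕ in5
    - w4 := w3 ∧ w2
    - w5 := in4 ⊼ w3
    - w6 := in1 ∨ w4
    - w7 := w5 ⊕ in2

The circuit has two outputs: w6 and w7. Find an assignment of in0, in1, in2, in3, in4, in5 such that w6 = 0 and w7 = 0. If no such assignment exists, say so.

in0=0, in1=0, in2=1, in3=1, in4=1, in5=1

Check with in0=0, in1=0, in2=1, in3=1, in4=1, in5=1:
w1 = in0 ∧ in3 = 0 ∧ 1 = 0
w2 = ¬w1 = ¬0 = 1
w3 = w2 ⊕ in5 = 1 ⊕ 1 = 0
w4 = w3 ∧ w2 = 0 ∧ 1 = 0
w5 = in4 ⊼ w3 = 1 ⊼ 0 = 1
w6 = in1 ∨ w4 = 0 ∨ 0 = 0
w7 = w5 ⊕ in2 = 1 ⊕ 1 = 0
So w6 = 0 and w7 = 0.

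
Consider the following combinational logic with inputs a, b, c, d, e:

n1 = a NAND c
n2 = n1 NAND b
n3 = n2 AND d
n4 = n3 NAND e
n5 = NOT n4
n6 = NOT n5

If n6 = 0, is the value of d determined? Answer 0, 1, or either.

n6 = NOT n5 must be 0, so n5 = 1.
n5 = NOT n4 must be 1, so n4 = 0.
n4 = n3 NAND e must be 0, so both n3 = 1 and e = 1.
Every assignment with n6 = 0 has d = 1; there are 5 such assignment(s).

1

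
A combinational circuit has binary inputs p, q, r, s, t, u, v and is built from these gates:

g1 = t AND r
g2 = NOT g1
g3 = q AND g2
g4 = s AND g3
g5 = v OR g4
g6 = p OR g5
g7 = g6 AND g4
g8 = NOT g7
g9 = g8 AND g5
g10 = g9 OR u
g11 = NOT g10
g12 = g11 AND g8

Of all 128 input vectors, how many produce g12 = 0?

g12 = g11 AND g8 must be 0, so at least one of g11, g8 is 0.
Enumerating the 128 input combinations, 102 give g12 = 0 and 26 give g12 = 1.

102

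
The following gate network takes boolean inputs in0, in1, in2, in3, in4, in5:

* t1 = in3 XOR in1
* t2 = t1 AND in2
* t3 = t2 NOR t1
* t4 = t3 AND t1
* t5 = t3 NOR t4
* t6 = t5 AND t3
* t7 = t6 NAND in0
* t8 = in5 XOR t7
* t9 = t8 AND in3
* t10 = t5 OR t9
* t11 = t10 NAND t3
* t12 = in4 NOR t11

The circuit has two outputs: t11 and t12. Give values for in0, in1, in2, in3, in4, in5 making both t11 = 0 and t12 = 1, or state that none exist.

in0=0 in1=1 in2=0 in3=1 in4=0 in5=0

Check with in0=0 in1=1 in2=0 in3=1 in4=0 in5=0:
t1 = in3 XOR in1 = 1 XOR 1 = 0
t2 = t1 AND in2 = 0 AND 0 = 0
t3 = t2 NOR t1 = 0 NOR 0 = 1
t4 = t3 AND t1 = 1 AND 0 = 0
t5 = t3 NOR t4 = 1 NOR 0 = 0
t6 = t5 AND t3 = 0 AND 1 = 0
t7 = t6 NAND in0 = 0 NAND 0 = 1
t8 = in5 XOR t7 = 0 XOR 1 = 1
t9 = t8 AND in3 = 1 AND 1 = 1
t10 = t5 OR t9 = 0 OR 1 = 1
t11 = t10 NAND t3 = 1 NAND 1 = 0
t12 = in4 NOR t11 = 0 NOR 0 = 1
So t11 = 0 and t12 = 1.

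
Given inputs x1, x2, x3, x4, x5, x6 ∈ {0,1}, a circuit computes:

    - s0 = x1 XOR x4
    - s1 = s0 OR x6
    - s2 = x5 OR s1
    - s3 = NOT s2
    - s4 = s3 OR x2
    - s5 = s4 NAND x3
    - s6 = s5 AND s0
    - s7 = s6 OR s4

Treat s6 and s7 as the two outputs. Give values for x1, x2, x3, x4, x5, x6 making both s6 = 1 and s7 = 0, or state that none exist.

Across all 64 input combinations, none give both s6 = 1 and s7 = 0.

no solution exists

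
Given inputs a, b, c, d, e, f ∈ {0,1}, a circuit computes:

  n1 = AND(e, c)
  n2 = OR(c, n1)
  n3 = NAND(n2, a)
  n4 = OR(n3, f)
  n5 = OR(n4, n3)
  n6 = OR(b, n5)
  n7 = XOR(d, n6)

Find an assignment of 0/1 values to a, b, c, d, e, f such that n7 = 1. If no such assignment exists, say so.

a=1, b=1, c=0, d=0, e=1, f=1

n7 = XOR(d, n6) must be 1, so d and n6 differ.
Check with a=1, b=1, c=0, d=0, e=1, f=1:
n1 = AND(e, c) = AND(1, 0) = 0
n2 = OR(c, n1) = OR(0, 0) = 0
n3 = NAND(n2, a) = NAND(0, 1) = 1
n4 = OR(n3, f) = OR(1, 1) = 1
n5 = OR(n4, n3) = OR(1, 1) = 1
n6 = OR(b, n5) = OR(1, 1) = 1
n7 = XOR(d, n6) = XOR(0, 1) = 1
So n7 = 1 as required.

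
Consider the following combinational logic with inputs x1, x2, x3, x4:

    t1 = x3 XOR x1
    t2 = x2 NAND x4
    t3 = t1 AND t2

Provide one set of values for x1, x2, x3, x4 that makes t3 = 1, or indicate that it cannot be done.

x1=0 x2=0 x3=1 x4=0

t3 = t1 AND t2 must be 1, so both t1 = 1 and t2 = 1.
t1 = x3 XOR x1 must be 1, so x3 and x1 differ.
t2 = x2 NAND x4 must be 1, so at least one of x2, x4 is 0.
Check with x1=0 x2=0 x3=1 x4=0:
t1 = x3 XOR x1 = 1 XOR 0 = 1
t2 = x2 NAND x4 = 0 NAND 0 = 1
t3 = t1 AND t2 = 1 AND 1 = 1
So t3 = 1 as required.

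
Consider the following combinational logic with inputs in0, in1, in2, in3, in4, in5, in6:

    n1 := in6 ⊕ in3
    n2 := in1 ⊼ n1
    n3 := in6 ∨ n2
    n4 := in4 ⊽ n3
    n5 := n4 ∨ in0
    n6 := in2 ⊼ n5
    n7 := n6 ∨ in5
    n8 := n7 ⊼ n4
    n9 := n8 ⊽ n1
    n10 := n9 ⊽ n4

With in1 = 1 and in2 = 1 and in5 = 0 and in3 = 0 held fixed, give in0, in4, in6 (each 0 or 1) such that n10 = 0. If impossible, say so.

With in1 = 1 and in2 = 1 and in5 = 0 and in3 = 0 fixed, none of the 8 settings of in0, in4, in6 give n10 = 0.
For example, with in0=0, in4=1, in6=0:
n1 = in6 ⊕ in3 = 0 ⊕ 0 = 0
n2 = in1 ⊼ n1 = 1 ⊼ 0 = 1
n3 = in6 ∨ n2 = 0 ∨ 1 = 1
n4 = in4 ⊽ n3 = 1 ⊽ 1 = 0
n5 = n4 ∨ in0 = 0 ∨ 0 = 0
n6 = in2 ⊼ n5 = 1 ⊼ 0 = 1
n7 = n6 ∨ in5 = 1 ∨ 0 = 1
n8 = n7 ⊼ n4 = 1 ⊼ 0 = 1
n9 = n8 ⊽ n1 = 1 ⊽ 0 = 0
n10 = n9 ⊽ n4 = 0 ⊽ 0 = 1
giving n10 = 1 ≠ 0.

no solution exists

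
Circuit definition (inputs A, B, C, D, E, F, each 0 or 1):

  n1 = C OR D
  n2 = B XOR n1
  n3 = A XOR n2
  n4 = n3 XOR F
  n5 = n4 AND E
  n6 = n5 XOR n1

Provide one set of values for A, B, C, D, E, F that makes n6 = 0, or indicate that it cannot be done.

n6 = n5 XOR n1 must be 0, so n5 and n1 are equal.
Check with A=1 B=0 C=1 D=0 E=1 F=1:
n1 = C OR D = 1 OR 0 = 1
n2 = B XOR n1 = 0 XOR 1 = 1
n3 = A XOR n2 = 1 XOR 1 = 0
n4 = n3 XOR F = 0 XOR 1 = 1
n5 = n4 AND E = 1 AND 1 = 1
n6 = n5 XOR n1 = 1 XOR 1 = 0
So n6 = 0 as required.

A=1 B=0 C=1 D=0 E=1 F=1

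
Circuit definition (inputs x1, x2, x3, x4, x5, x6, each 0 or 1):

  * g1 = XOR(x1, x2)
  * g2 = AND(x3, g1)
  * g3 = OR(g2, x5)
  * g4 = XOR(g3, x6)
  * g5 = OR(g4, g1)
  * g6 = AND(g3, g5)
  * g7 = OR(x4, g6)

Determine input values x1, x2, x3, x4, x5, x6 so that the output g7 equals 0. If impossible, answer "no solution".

g7 = OR(x4, g6) must be 0, so both x4 = 0 and g6 = 0.
Check with x1=0, x2=1, x3=0, x4=0, x5=0, x6=1:
g1 = XOR(x1, x2) = XOR(0, 1) = 1
g2 = AND(x3, g1) = AND(0, 1) = 0
g3 = OR(g2, x5) = OR(0, 0) = 0
g4 = XOR(g3, x6) = XOR(0, 1) = 1
g5 = OR(g4, g1) = OR(1, 1) = 1
g6 = AND(g3, g5) = AND(0, 1) = 0
g7 = OR(x4, g6) = OR(0, 0) = 0
So g7 = 0 as required.

x1=0, x2=1, x3=0, x4=0, x5=0, x6=1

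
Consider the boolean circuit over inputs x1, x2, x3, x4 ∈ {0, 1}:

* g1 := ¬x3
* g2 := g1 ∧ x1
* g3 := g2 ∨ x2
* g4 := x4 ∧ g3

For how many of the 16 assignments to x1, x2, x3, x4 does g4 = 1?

g4 = x4 ∧ g3 must be 1, so both x4 = 1 and g3 = 1.
Satisfying assignments:
  x1=0, x2=1, x3=0, x4=1
  x1=0, x2=1, x3=1, x4=1
  x1=1, x2=0, x3=0, x4=1
  x1=1, x2=1, x3=0, x4=1
  x1=1, x2=1, x3=1, x4=1

5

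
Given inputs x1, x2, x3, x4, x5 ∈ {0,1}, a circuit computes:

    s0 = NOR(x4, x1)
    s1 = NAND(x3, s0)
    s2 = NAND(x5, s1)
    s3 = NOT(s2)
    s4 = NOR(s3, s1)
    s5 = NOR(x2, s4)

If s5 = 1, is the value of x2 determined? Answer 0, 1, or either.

s5 = NOR(x2, s4) must be 1, so both x2 = 0 and s4 = 0.
s4 = NOR(s3, s1) must be 0, so at least one of s3, s1 is 1.
Every assignment with s5 = 1 has x2 = 0; there are 14 such assignment(s).

0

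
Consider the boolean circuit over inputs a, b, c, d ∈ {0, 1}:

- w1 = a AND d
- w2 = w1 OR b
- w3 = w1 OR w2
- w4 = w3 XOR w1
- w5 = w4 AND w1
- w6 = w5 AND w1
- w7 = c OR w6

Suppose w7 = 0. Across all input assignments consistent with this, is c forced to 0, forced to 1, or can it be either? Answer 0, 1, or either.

w7 = c OR w6 must be 0, so both c = 0 and w6 = 0.
w6 = w5 AND w1 must be 0, so at least one of w5, w1 is 0.
Every assignment with w7 = 0 has c = 0; there are 8 such assignment(s).

0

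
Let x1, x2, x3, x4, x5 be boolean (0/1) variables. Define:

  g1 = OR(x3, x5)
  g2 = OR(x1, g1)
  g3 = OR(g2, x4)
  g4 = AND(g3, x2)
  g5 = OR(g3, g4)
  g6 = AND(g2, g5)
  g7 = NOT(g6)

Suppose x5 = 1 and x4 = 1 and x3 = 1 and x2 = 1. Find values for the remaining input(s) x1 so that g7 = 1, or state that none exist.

no solution exists

With x5 = 1 and x4 = 1 and x3 = 1 and x2 = 1 fixed, none of the 2 settings of x1 give g7 = 1.
For example, with x1=1:
g1 = OR(x3, x5) = OR(1, 1) = 1
g2 = OR(x1, g1) = OR(1, 1) = 1
g3 = OR(g2, x4) = OR(1, 1) = 1
g4 = AND(g3, x2) = AND(1, 1) = 1
g5 = OR(g3, g4) = OR(1, 1) = 1
g6 = AND(g2, g5) = AND(1, 1) = 1
g7 = NOT(g6) = NOT 1 = 0
giving g7 = 0 ≠ 1.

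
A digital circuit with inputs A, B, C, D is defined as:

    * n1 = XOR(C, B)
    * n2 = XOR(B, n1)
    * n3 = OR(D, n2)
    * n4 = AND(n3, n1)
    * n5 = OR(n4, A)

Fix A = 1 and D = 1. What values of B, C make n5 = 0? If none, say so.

no solution exists

With A = 1 and D = 1 fixed, none of the 4 settings of B, C give n5 = 0.
For example, with B=1, C=0:
n1 = XOR(C, B) = XOR(0, 1) = 1
n2 = XOR(B, n1) = XOR(1, 1) = 0
n3 = OR(D, n2) = OR(1, 0) = 1
n4 = AND(n3, n1) = AND(1, 1) = 1
n5 = OR(n4, A) = OR(1, 1) = 1
giving n5 = 1 ≠ 0.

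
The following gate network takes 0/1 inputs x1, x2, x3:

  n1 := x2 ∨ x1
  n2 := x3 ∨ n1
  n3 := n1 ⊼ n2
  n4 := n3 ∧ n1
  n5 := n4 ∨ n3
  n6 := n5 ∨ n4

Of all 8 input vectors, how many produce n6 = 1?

n6 = n5 ∨ n4 must be 1, so at least one of n5, n4 is 1.
Enumerating the 8 input combinations, 2 give n6 = 1 and 6 give n6 = 0.

2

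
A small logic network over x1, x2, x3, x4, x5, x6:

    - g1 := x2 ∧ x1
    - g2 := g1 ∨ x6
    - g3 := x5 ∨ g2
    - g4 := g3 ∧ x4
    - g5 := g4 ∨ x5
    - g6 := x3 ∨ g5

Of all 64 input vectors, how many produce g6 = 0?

11

g6 = x3 ∨ g5 must be 0, so both x3 = 0 and g5 = 0.
g5 = g4 ∨ x5 must be 0, so both g4 = 0 and x5 = 0.
Enumerating the 64 input combinations, 11 give g6 = 0 and 53 give g6 = 1.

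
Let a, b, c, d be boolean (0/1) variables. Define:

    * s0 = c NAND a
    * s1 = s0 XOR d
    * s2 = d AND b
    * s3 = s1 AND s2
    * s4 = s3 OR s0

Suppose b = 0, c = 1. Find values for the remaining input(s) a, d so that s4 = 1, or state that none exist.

Check with b = 0, c = 1 and a=0, d=1:
s0 = c NAND a = 1 NAND 0 = 1
s1 = s0 XOR d = 1 XOR 1 = 0
s2 = d AND b = 1 AND 0 = 0
s3 = s1 AND s2 = 0 AND 0 = 0
s4 = s3 OR s0 = 0 OR 1 = 1
So s4 = 1.

a=0, d=1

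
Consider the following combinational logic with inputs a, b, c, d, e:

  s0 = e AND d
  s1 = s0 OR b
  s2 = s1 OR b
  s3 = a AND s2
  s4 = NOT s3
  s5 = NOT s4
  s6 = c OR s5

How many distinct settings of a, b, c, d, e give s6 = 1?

21

s6 = c OR s5 must be 1, so at least one of c, s5 is 1.
Enumerating the 32 input combinations, 21 give s6 = 1 and 11 give s6 = 0.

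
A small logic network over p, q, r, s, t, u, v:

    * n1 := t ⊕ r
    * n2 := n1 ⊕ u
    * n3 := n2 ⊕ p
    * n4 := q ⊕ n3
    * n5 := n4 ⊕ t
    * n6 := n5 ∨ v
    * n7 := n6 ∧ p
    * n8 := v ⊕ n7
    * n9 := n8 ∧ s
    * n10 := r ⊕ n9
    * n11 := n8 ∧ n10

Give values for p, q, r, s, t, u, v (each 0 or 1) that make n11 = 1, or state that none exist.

n11 = n8 ∧ n10 must be 1, so both n8 = 1 and n10 = 1.
Check with p=0 q=0 r=1 s=0 t=1 u=0 v=1:
n1 = t ⊕ r = 1 ⊕ 1 = 0
n2 = n1 ⊕ u = 0 ⊕ 0 = 0
n3 = n2 ⊕ p = 0 ⊕ 0 = 0
n4 = q ⊕ n3 = 0 ⊕ 0 = 0
n5 = n4 ⊕ t = 0 ⊕ 1 = 1
n6 = n5 ∨ v = 1 ∨ 1 = 1
n7 = n6 ∧ p = 1 ∧ 0 = 0
n8 = v ⊕ n7 = 1 ⊕ 0 = 1
n9 = n8 ∧ s = 1 ∧ 0 = 0
n10 = r ⊕ n9 = 1 ⊕ 0 = 1
n11 = n8 ∧ n10 = 1 ∧ 1 = 1
So n11 = 1 as required.

p=0 q=0 r=1 s=0 t=1 u=0 v=1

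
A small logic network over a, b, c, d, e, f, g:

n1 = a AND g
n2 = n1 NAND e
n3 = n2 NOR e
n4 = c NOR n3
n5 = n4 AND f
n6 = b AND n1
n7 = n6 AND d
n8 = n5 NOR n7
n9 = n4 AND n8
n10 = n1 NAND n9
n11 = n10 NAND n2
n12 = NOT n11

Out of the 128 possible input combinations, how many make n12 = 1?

109

n12 = NOT n11 must be 1, so n11 = 0.
n11 = n10 NAND n2 must be 0, so both n10 = 1 and n2 = 1.
Enumerating the 128 input combinations, 109 give n12 = 1 and 19 give n12 = 0.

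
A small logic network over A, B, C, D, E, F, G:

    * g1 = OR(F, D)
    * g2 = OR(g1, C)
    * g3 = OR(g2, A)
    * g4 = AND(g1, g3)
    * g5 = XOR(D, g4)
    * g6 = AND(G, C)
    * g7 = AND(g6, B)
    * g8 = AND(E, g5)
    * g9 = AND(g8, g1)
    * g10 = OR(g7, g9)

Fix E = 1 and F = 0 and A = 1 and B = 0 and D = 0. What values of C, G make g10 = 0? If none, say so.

C=1 G=1

Check with E = 1 and F = 0 and A = 1 and B = 0 and D = 0 and C=1, G=1:
g1 = OR(F, D) = OR(0, 0) = 0
g2 = OR(g1, C) = OR(0, 1) = 1
g3 = OR(g2, A) = OR(1, 1) = 1
g4 = AND(g1, g3) = AND(0, 1) = 0
g5 = XOR(D, g4) = XOR(0, 0) = 0
g6 = AND(G, C) = AND(1, 1) = 1
g7 = AND(g6, B) = AND(1, 0) = 0
g8 = AND(E, g5) = AND(1, 0) = 0
g9 = AND(g8, g1) = AND(0, 0) = 0
g10 = OR(g7, g9) = OR(0, 0) = 0
So g10 = 0.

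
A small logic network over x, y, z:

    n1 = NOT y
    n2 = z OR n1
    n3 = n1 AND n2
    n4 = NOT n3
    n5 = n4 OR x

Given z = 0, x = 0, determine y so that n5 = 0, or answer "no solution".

y=0

Check with z = 0, x = 0 and y=0:
n1 = NOT y = NOT 0 = 1
n2 = z OR n1 = 0 OR 1 = 1
n3 = n1 AND n2 = 1 AND 1 = 1
n4 = NOT n3 = NOT 1 = 0
n5 = n4 OR x = 0 OR 0 = 0
So n5 = 0.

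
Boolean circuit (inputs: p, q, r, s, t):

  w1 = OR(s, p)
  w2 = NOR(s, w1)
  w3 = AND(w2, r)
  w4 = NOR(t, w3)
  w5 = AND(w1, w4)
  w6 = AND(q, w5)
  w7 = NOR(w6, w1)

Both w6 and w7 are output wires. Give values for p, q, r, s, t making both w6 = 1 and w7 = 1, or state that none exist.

Across all 32 input combinations, none give both w6 = 1 and w7 = 1.

no solution exists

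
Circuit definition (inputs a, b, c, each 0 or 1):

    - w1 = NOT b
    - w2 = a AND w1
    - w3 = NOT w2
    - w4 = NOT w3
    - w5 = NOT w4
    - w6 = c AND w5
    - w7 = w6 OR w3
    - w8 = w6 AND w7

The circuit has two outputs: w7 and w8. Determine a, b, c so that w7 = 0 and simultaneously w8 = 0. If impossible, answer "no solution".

Check with a=1 b=0 c=1:
w1 = NOT b = NOT 0 = 1
w2 = a AND w1 = 1 AND 1 = 1
w3 = NOT w2 = NOT 1 = 0
w4 = NOT w3 = NOT 0 = 1
w5 = NOT w4 = NOT 1 = 0
w6 = c AND w5 = 1 AND 0 = 0
w7 = w6 OR w3 = 0 OR 0 = 0
w8 = w6 AND w7 = 0 AND 0 = 0
So w7 = 0 and w8 = 0.

a=1 b=0 c=1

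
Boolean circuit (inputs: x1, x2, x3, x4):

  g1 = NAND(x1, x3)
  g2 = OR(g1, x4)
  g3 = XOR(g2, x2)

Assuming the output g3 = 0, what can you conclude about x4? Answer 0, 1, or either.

either

Both values of x4 occur among assignments with g3 = 0:
  x4=0: x1=0, x2=1, x3=0, x4=0
  x4=1: x1=0, x2=1, x3=0, x4=1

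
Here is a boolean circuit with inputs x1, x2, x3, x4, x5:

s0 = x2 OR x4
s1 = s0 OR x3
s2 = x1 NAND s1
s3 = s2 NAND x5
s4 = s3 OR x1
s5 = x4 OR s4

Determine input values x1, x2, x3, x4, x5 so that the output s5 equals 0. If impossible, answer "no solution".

x1=0, x2=0, x3=0, x4=0, x5=1

s5 = x4 OR s4 must be 0, so both x4 = 0 and s4 = 0.
s4 = s3 OR x1 must be 0, so both s3 = 0 and x1 = 0.
Check with x1=0, x2=0, x3=0, x4=0, x5=1:
s0 = x2 OR x4 = 0 OR 0 = 0
s1 = s0 OR x3 = 0 OR 0 = 0
s2 = x1 NAND s1 = 0 NAND 0 = 1
s3 = s2 NAND x5 = 1 NAND 1 = 0
s4 = s3 OR x1 = 0 OR 0 = 0
s5 = x4 OR s4 = 0 OR 0 = 0
So s5 = 0 as required.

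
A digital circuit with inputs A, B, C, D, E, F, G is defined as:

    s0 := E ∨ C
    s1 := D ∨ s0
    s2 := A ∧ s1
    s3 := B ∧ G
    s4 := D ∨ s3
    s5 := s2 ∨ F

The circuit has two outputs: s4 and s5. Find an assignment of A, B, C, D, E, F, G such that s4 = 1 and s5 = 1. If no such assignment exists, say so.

Check with A=1, B=0, C=1, D=1, E=1, F=1, G=1:
s0 = E ∨ C = 1 ∨ 1 = 1
s1 = D ∨ s0 = 1 ∨ 1 = 1
s2 = A ∧ s1 = 1 ∧ 1 = 1
s3 = B ∧ G = 0 ∧ 1 = 0
s4 = D ∨ s3 = 1 ∨ 0 = 1
s5 = s2 ∨ F = 1 ∨ 1 = 1
So s4 = 1 and s5 = 1.

A=1, B=0, C=1, D=1, E=1, F=1, G=1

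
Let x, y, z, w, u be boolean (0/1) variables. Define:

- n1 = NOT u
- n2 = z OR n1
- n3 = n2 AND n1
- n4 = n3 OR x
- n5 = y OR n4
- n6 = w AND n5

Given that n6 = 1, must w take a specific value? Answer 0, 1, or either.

n6 = w AND n5 must be 1, so both w = 1 and n5 = 1.
Every assignment with n6 = 1 has w = 1; there are 14 such assignment(s).

1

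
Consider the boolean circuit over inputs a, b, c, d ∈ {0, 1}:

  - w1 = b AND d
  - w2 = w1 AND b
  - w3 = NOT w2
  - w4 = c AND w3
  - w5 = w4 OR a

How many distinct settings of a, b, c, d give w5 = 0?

w5 = w4 OR a must be 0, so both w4 = 0 and a = 0.
w4 = c AND w3 must be 0, so at least one of c, w3 is 0.
Satisfying assignments:
  a=0, b=0, c=0, d=0
  a=0, b=0, c=0, d=1
  a=0, b=1, c=0, d=0
  a=0, b=1, c=0, d=1
  a=0, b=1, c=1, d=1

5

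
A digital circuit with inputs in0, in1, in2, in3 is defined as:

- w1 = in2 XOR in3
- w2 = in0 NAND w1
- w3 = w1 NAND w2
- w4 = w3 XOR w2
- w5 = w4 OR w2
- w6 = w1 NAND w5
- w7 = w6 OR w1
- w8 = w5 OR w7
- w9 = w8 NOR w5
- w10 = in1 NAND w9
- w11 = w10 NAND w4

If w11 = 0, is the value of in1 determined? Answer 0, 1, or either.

either

Both values of in1 occur among assignments with w11 = 0:
  in1=0: in0=0, in1=0, in2=0, in3=1
  in1=1: in0=0, in1=1, in2=0, in3=1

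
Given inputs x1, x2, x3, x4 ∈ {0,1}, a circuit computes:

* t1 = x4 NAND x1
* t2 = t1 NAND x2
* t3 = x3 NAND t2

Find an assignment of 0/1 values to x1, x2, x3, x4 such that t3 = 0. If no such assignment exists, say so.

x1=0 x2=0 x3=1 x4=1

Check with x1=0 x2=0 x3=1 x4=1:
t1 = x4 NAND x1 = 1 NAND 0 = 1
t2 = t1 NAND x2 = 1 NAND 0 = 1
t3 = x3 NAND t2 = 1 NAND 1 = 0
So t3 = 0 as required.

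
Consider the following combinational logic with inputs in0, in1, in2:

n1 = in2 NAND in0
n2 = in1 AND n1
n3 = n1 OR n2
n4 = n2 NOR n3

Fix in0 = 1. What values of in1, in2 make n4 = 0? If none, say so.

n4 = n2 NOR n3 must be 0, so at least one of n2, n3 is 1.
Check with in0 = 1 and in1=0, in2=0:
n1 = in2 NAND in0 = 0 NAND 1 = 1
n2 = in1 AND n1 = 0 AND 1 = 0
n3 = n1 OR n2 = 1 OR 0 = 1
n4 = n2 NOR n3 = 0 NOR 1 = 0
So n4 = 0.

in1=0, in2=0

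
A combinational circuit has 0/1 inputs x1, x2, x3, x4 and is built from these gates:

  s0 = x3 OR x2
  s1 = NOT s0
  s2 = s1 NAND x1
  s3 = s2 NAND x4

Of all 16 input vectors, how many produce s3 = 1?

9

s3 = s2 NAND x4 must be 1, so at least one of s2, x4 is 0.
Enumerating the 16 input combinations, 9 give s3 = 1 and 7 give s3 = 0.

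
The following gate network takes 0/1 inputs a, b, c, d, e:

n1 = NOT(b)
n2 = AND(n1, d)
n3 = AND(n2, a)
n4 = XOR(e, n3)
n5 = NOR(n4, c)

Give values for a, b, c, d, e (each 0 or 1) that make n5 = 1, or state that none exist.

n5 = NOR(n4, c) must be 1, so both n4 = 0 and c = 0.
n4 = XOR(e, n3) must be 0, so e and n3 are equal.
Check with a=1, b=0, c=0, d=0, e=0:
n1 = NOT(b) = NOT 0 = 1
n2 = AND(n1, d) = AND(1, 0) = 0
n3 = AND(n2, a) = AND(0, 1) = 0
n4 = XOR(e, n3) = XOR(0, 0) = 0
n5 = NOR(n4, c) = NOR(0, 0) = 1
So n5 = 1 as required.

a=1, b=0, c=0, d=0, e=0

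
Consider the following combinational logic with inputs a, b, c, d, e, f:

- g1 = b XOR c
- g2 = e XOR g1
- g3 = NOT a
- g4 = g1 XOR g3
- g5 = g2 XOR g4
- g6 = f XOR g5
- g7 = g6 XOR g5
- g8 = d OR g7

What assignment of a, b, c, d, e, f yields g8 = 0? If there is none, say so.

g8 = d OR g7 must be 0, so both d = 0 and g7 = 0.
g7 = g6 XOR g5 must be 0, so g6 and g5 are equal.
Check with a=1, b=1, c=0, d=0, e=0, f=0:
g1 = b XOR c = 1 XOR 0 = 1
g2 = e XOR g1 = 0 XOR 1 = 1
g3 = NOT a = NOT 1 = 0
g4 = g1 XOR g3 = 1 XOR 0 = 1
g5 = g2 XOR g4 = 1 XOR 1 = 0
g6 = f XOR g5 = 0 XOR 0 = 0
g7 = g6 XOR g5 = 0 XOR 0 = 0
g8 = d OR g7 = 0 OR 0 = 0
So g8 = 0 as required.

a=1, b=1, c=0, d=0, e=0, f=0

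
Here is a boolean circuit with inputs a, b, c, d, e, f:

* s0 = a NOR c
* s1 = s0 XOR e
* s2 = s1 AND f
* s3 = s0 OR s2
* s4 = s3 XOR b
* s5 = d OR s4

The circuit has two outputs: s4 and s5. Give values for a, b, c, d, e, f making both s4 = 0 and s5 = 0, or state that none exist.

Check with a=1, b=0, c=1, d=0, e=0, f=0:
s0 = a NOR c = 1 NOR 1 = 0
s1 = s0 XOR e = 0 XOR 0 = 0
s2 = s1 AND f = 0 AND 0 = 0
s3 = s0 OR s2 = 0 OR 0 = 0
s4 = s3 XOR b = 0 XOR 0 = 0
s5 = d OR s4 = 0 OR 0 = 0
So s4 = 0 and s5 = 0.

a=1, b=0, c=1, d=0, e=0, f=0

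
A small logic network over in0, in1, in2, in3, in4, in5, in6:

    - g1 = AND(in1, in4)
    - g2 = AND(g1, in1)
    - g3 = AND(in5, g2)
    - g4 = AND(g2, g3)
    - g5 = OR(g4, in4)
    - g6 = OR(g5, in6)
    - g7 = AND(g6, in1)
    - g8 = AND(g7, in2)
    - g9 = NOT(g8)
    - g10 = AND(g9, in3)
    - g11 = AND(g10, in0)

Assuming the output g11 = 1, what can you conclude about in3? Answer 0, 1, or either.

g11 = AND(g10, in0) must be 1, so both g10 = 1 and in0 = 1.
Every assignment with g11 = 1 has in3 = 1; there are 26 such assignment(s).

1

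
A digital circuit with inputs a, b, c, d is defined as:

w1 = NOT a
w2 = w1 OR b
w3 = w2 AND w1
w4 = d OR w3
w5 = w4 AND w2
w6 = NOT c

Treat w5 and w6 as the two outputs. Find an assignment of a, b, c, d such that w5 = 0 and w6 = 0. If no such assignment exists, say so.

a=1, b=0, c=1, d=1

Check with a=1, b=0, c=1, d=1:
w1 = NOT a = NOT 1 = 0
w2 = w1 OR b = 0 OR 0 = 0
w3 = w2 AND w1 = 0 AND 0 = 0
w4 = d OR w3 = 1 OR 0 = 1
w5 = w4 AND w2 = 1 AND 0 = 0
w6 = NOT c = NOT 1 = 0
So w5 = 0 and w6 = 0.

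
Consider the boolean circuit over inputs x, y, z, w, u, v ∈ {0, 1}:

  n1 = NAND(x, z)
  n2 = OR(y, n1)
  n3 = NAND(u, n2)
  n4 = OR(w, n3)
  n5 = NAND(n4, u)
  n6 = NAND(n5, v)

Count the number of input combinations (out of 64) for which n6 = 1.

41

n6 = NAND(n5, v) must be 1, so at least one of n5, v is 0.
Enumerating the 64 input combinations, 41 give n6 = 1 and 23 give n6 = 0.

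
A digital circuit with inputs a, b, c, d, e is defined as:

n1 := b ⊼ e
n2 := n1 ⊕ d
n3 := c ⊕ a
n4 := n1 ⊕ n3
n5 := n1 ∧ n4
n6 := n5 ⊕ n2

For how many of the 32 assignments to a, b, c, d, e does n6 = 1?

n6 = n5 ⊕ n2 must be 1, so n5 and n2 differ.
Enumerating the 32 input combinations, 16 give n6 = 1 and 16 give n6 = 0.

16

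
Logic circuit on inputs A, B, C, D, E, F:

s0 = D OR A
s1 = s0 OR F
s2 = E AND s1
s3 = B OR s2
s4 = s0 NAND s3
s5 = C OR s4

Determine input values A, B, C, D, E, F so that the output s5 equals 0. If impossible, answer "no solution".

A=1 B=1 C=0 D=0 E=1 F=1

s5 = C OR s4 must be 0, so both C = 0 and s4 = 0.
Check with A=1 B=1 C=0 D=0 E=1 F=1:
s0 = D OR A = 0 OR 1 = 1
s1 = s0 OR F = 1 OR 1 = 1
s2 = E AND s1 = 1 AND 1 = 1
s3 = B OR s2 = 1 OR 1 = 1
s4 = s0 NAND s3 = 1 NAND 1 = 0
s5 = C OR s4 = 0 OR 0 = 0
So s5 = 0 as required.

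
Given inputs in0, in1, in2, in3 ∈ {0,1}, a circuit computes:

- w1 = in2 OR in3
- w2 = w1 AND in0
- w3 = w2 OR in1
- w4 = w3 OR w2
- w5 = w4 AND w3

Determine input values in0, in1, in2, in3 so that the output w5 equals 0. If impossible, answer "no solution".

w5 = w4 AND w3 must be 0, so at least one of w4, w3 is 0.
Check with in0=0, in1=0, in2=1, in3=1:
w1 = in2 OR in3 = 1 OR 1 = 1
w2 = w1 AND in0 = 1 AND 0 = 0
w3 = w2 OR in1 = 0 OR 0 = 0
w4 = w3 OR w2 = 0 OR 0 = 0
w5 = w4 AND w3 = 0 AND 0 = 0
So w5 = 0 as required.

in0=0, in1=0, in2=1, in3=1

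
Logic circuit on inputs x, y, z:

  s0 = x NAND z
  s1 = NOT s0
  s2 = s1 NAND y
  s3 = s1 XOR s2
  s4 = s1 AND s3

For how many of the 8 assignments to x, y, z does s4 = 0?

7

s4 = s1 AND s3 must be 0, so at least one of s1, s3 is 0.
Enumerating the 8 input combinations, 7 give s4 = 0 and 1 give s4 = 1.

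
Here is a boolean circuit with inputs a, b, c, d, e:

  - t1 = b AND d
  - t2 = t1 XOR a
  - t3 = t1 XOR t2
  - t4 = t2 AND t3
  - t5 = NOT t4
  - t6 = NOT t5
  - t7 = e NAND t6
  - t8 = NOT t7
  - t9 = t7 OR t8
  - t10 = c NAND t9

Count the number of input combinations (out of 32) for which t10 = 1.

16

t10 = c NAND t9 must be 1, so at least one of c, t9 is 0.
Enumerating the 32 input combinations, 16 give t10 = 1 and 16 give t10 = 0.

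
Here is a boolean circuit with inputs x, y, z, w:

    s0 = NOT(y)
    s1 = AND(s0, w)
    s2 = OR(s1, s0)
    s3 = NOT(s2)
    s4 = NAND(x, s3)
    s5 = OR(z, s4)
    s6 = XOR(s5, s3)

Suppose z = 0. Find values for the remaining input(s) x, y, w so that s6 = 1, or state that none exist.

s6 = XOR(s5, s3) must be 1, so s5 and s3 differ.
Check with z = 0 and x=1, y=1, w=0:
s0 = NOT(y) = NOT 1 = 0
s1 = AND(s0, w) = AND(0, 0) = 0
s2 = OR(s1, s0) = OR(0, 0) = 0
s3 = NOT(s2) = NOT 0 = 1
s4 = NAND(x, s3) = NAND(1, 1) = 0
s5 = OR(z, s4) = OR(0, 0) = 0
s6 = XOR(s5, s3) = XOR(0, 1) = 1
So s6 = 1.

x=1, y=1, w=0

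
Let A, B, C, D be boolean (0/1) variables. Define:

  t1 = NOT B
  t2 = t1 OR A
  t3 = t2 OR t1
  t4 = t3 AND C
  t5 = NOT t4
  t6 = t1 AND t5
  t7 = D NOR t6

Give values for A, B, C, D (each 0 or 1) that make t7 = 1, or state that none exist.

A=1 B=0 C=1 D=0

t7 = D NOR t6 must be 1, so both D = 0 and t6 = 0.
t6 = t1 AND t5 must be 0, so at least one of t1, t5 is 0.
Check with A=1 B=0 C=1 D=0:
t1 = NOT B = NOT 0 = 1
t2 = t1 OR A = 1 OR 1 = 1
t3 = t2 OR t1 = 1 OR 1 = 1
t4 = t3 AND C = 1 AND 1 = 1
t5 = NOT t4 = NOT 1 = 0
t6 = t1 AND t5 = 1 AND 0 = 0
t7 = D NOR t6 = 0 NOR 0 = 1
So t7 = 1 as required.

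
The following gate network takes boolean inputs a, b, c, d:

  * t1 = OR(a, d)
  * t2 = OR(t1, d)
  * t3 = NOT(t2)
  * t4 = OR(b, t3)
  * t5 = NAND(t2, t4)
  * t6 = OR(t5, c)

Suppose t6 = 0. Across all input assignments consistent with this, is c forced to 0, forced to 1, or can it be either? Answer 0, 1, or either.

0

t6 = OR(t5, c) must be 0, so both t5 = 0 and c = 0.
Every assignment with t6 = 0 has c = 0; there are 3 such assignment(s).
  a=0, b=1, c=0, d=1
  a=1, b=1, c=0, d=0
  a=1, b=1, c=0, d=1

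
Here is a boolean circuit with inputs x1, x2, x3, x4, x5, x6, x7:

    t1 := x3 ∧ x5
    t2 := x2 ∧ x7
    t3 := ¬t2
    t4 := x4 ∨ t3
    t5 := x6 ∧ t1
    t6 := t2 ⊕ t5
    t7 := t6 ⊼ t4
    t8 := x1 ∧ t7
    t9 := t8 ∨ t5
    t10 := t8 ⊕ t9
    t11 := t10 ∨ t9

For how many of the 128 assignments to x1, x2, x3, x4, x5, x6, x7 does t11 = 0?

63

t11 = t10 ∨ t9 must be 0, so both t10 = 0 and t9 = 0.
t10 = t8 ⊕ t9 must be 0, so t8 and t9 are equal.
t9 = t8 ∨ t5 must be 0, so both t8 = 0 and t5 = 0.
Enumerating the 128 input combinations, 63 give t11 = 0 and 65 give t11 = 1.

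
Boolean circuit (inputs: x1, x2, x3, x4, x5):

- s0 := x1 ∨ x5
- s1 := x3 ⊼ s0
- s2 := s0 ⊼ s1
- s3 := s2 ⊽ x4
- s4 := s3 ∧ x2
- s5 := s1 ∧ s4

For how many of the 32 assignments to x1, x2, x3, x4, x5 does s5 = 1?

3

s5 = s1 ∧ s4 must be 1, so both s1 = 1 and s4 = 1.
s1 = x3 ⊼ s0 must be 1, so at least one of x3, s0 is 0.
s4 = s3 ∧ x2 must be 1, so both s3 = 1 and x2 = 1.
Satisfying assignments:
  x1=0, x2=1, x3=0, x4=0, x5=1
  x1=1, x2=1, x3=0, x4=0, x5=0
  x1=1, x2=1, x3=0, x4=0, x5=1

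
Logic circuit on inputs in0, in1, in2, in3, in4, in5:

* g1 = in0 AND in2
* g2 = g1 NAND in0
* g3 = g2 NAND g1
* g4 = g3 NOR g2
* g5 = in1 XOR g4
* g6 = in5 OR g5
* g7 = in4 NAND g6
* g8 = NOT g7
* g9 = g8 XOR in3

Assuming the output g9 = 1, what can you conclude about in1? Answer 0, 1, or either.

either

Both values of in1 occur among assignments with g9 = 1:
  in1=0: in0=0, in1=0, in2=0, in3=0, in4=1, in5=1
  in1=1: in0=0, in1=1, in2=0, in3=0, in4=1, in5=0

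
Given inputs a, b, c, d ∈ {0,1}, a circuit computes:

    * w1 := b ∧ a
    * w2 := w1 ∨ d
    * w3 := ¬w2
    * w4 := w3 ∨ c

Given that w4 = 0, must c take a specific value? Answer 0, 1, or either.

0

w4 = w3 ∨ c must be 0, so both w3 = 0 and c = 0.
Every assignment with w4 = 0 has c = 0; there are 5 such assignment(s).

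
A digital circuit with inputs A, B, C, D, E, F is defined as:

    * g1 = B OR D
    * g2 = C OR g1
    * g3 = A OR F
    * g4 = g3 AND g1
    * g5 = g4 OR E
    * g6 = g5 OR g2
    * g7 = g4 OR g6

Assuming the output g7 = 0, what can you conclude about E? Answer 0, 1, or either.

g7 = g4 OR g6 must be 0, so both g4 = 0 and g6 = 0.
Every assignment with g7 = 0 has E = 0; there are 4 such assignment(s).
  A=0, B=0, C=0, D=0, E=0, F=0
  A=0, B=0, C=0, D=0, E=0, F=1
  A=1, B=0, C=0, D=0, E=0, F=0
  A=1, B=0, C=0, D=0, E=0, F=1

0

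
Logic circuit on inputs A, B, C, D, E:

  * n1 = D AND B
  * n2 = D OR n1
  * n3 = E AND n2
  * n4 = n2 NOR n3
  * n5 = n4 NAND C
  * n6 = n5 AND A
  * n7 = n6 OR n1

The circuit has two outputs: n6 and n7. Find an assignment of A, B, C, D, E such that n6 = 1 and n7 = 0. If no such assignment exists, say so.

Across all 32 input combinations, none give both n6 = 1 and n7 = 0.

no solution exists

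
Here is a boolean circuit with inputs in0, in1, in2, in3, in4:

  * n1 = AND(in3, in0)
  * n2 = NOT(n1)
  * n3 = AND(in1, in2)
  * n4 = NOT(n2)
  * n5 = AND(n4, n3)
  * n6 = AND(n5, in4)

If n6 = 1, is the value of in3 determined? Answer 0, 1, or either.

1

n6 = AND(n5, in4) must be 1, so both n5 = 1 and in4 = 1.
Every assignment with n6 = 1 has in3 = 1; there are 1 such assignment(s).
  in0=1, in1=1, in2=1, in3=1, in4=1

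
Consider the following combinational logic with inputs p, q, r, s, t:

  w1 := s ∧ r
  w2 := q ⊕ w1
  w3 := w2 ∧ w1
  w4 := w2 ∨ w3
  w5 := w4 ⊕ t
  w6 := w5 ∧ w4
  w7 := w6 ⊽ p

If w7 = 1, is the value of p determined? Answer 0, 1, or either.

0

w7 = w6 ⊽ p must be 1, so both w6 = 0 and p = 0.
Every assignment with w7 = 1 has p = 0; there are 12 such assignment(s).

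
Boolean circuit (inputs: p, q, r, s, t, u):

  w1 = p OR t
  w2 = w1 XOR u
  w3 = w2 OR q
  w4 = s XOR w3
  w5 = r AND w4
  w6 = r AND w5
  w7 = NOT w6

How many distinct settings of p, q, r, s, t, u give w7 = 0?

16

w7 = NOT w6 must be 0, so w6 = 1.
w6 = r AND w5 must be 1, so both r = 1 and w5 = 1.
Enumerating the 64 input combinations, 16 give w7 = 0 and 48 give w7 = 1.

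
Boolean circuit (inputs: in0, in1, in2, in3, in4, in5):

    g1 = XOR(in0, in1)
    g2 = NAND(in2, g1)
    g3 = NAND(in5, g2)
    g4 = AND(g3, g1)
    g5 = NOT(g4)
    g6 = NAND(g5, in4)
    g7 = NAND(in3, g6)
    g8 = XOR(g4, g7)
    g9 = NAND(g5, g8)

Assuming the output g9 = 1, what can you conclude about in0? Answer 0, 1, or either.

Both values of in0 occur among assignments with g9 = 1:
  in0=0: in0=0, in1=0, in2=0, in3=1, in4=0, in5=0
  in0=1: in0=1, in1=0, in2=0, in3=0, in4=0, in5=0

either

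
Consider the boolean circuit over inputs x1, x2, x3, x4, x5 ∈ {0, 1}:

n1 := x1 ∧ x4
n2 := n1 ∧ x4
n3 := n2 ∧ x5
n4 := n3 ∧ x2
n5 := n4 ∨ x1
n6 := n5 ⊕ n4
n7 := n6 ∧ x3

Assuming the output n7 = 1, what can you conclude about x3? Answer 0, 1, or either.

1

n7 = n6 ∧ x3 must be 1, so both n6 = 1 and x3 = 1.
Every assignment with n7 = 1 has x3 = 1; there are 7 such assignment(s).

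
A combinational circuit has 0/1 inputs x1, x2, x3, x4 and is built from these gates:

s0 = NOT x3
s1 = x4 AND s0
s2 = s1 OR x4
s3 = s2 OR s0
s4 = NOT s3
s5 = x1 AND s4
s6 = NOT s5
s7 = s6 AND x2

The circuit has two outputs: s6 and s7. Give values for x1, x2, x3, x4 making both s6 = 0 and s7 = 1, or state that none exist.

Across all 16 input combinations, none give both s6 = 0 and s7 = 1.

no solution exists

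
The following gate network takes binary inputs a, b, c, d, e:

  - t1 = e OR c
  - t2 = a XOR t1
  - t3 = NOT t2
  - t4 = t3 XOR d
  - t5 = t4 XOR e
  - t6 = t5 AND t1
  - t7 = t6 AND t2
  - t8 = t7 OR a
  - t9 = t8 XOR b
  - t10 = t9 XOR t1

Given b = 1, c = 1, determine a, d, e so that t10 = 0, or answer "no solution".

t10 = t9 XOR t1 must be 0, so t9 and t1 are equal.
Check with b = 1, c = 1 and a=0, d=1, e=1:
t1 = e OR c = 1 OR 1 = 1
t2 = a XOR t1 = 0 XOR 1 = 1
t3 = NOT t2 = NOT 1 = 0
t4 = t3 XOR d = 0 XOR 1 = 1
t5 = t4 XOR e = 1 XOR 1 = 0
t6 = t5 AND t1 = 0 AND 1 = 0
t7 = t6 AND t2 = 0 AND 1 = 0
t8 = t7 OR a = 0 OR 0 = 0
t9 = t8 XOR b = 0 XOR 1 = 1
t10 = t9 XOR t1 = 1 XOR 1 = 0
So t10 = 0.

a=0, d=1, e=1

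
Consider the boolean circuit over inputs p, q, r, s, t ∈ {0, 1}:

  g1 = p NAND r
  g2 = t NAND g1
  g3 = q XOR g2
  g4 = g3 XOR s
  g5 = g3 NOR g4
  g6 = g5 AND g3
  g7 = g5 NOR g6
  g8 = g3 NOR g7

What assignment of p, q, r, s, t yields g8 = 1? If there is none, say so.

g8 = g3 NOR g7 must be 1, so both g3 = 0 and g7 = 0.
g3 = q XOR g2 must be 0, so q and g2 are equal.
Check with p=0, q=0, r=0, s=0, t=1:
g1 = p NAND r = 0 NAND 0 = 1
g2 = t NAND g1 = 1 NAND 1 = 0
g3 = q XOR g2 = 0 XOR 0 = 0
g4 = g3 XOR s = 0 XOR 0 = 0
g5 = g3 NOR g4 = 0 NOR 0 = 1
g6 = g5 AND g3 = 1 AND 0 = 0
g7 = g5 NOR g6 = 1 NOR 0 = 0
g8 = g3 NOR g7 = 0 NOR 0 = 1
So g8 = 1 as required.

p=0, q=0, r=0, s=0, t=1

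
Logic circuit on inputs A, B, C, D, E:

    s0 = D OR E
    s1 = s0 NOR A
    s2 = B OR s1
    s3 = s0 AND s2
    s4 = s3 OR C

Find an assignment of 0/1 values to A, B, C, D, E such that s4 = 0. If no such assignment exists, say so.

s4 = s3 OR C must be 0, so both s3 = 0 and C = 0.
s3 = s0 AND s2 must be 0, so at least one of s0, s2 is 0.
Check with A=0, B=0, C=0, D=1, E=1:
s0 = D OR E = 1 OR 1 = 1
s1 = s0 NOR A = 1 NOR 0 = 0
s2 = B OR s1 = 0 OR 0 = 0
s3 = s0 AND s2 = 1 AND 0 = 0
s4 = s3 OR C = 0 OR 0 = 0
So s4 = 0 as required.

A=0, B=0, C=0, D=1, E=1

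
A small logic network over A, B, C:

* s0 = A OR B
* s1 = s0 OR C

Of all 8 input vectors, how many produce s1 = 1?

s1 = s0 OR C must be 1, so at least one of s0, C is 1.
Enumerating the 8 input combinations, 7 give s1 = 1 and 1 give s1 = 0.

7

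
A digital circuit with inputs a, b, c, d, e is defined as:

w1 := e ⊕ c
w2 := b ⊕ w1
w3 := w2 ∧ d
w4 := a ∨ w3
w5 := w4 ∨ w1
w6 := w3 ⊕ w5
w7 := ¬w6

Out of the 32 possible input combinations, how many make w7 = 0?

w7 = ¬w6 must be 0, so w6 = 1.
w6 = w3 ⊕ w5 must be 1, so w3 and w5 differ.
Enumerating the 32 input combinations, 18 give w7 = 0 and 14 give w7 = 1.

18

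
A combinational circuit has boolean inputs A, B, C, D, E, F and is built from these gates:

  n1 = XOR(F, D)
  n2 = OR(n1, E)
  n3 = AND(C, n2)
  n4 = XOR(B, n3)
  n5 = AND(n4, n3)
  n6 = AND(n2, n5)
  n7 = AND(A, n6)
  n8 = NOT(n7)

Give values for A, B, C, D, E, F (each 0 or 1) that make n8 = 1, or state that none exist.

n8 = NOT(n7) must be 1, so n7 = 0.
n7 = AND(A, n6) must be 0, so at least one of A, n6 is 0.
Check with A=1 B=1 C=1 D=0 E=0 F=1:
n1 = XOR(F, D) = XOR(1, 0) = 1
n2 = OR(n1, E) = OR(1, 0) = 1
n3 = AND(C, n2) = AND(1, 1) = 1
n4 = XOR(B, n3) = XOR(1, 1) = 0
n5 = AND(n4, n3) = AND(0, 1) = 0
n6 = AND(n2, n5) = AND(1, 0) = 0
n7 = AND(A, n6) = AND(1, 0) = 0
n8 = NOT(n7) = NOT 0 = 1
So n8 = 1 as required.

A=1 B=1 C=1 D=0 E=0 F=1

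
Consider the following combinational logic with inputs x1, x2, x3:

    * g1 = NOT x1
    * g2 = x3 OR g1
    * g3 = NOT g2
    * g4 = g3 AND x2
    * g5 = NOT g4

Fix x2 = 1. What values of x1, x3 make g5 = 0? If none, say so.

Check with x2 = 1 and x1=1, x3=0:
g1 = NOT x1 = NOT 1 = 0
g2 = x3 OR g1 = 0 OR 0 = 0
g3 = NOT g2 = NOT 0 = 1
g4 = g3 AND x2 = 1 AND 1 = 1
g5 = NOT g4 = NOT 1 = 0
So g5 = 0.

x1=1, x3=0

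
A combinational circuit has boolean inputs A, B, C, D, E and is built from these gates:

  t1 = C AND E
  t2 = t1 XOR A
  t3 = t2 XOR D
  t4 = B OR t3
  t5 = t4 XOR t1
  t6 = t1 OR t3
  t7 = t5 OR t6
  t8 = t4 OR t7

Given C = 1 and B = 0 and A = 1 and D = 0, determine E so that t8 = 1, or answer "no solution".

E=0

Check with C = 1 and B = 0 and A = 1 and D = 0 and E=0:
t1 = C AND E = 1 AND 0 = 0
t2 = t1 XOR A = 0 XOR 1 = 1
t3 = t2 XOR D = 1 XOR 0 = 1
t4 = B OR t3 = 0 OR 1 = 1
t5 = t4 XOR t1 = 1 XOR 0 = 1
t6 = t1 OR t3 = 0 OR 1 = 1
t7 = t5 OR t6 = 1 OR 1 = 1
t8 = t4 OR t7 = 1 OR 1 = 1
So t8 = 1.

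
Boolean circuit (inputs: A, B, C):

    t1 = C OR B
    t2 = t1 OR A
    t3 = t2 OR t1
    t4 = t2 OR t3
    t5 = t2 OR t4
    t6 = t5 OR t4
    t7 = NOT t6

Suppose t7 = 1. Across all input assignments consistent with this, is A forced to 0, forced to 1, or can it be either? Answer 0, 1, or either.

t7 = NOT t6 must be 1, so t6 = 0.
t6 = t5 OR t4 must be 0, so both t5 = 0 and t4 = 0.
Every assignment with t7 = 1 has A = 0; there are 1 such assignment(s).
  A=0, B=0, C=0

0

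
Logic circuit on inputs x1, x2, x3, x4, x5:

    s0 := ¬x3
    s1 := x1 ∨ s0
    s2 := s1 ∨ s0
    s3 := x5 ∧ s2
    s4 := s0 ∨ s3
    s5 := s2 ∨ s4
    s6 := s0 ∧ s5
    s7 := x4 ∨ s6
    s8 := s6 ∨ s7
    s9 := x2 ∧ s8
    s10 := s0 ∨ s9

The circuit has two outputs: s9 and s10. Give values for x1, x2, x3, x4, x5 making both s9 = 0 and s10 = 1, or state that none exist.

x1=1 x2=0 x3=0 x4=1 x5=1

Check with x1=1 x2=0 x3=0 x4=1 x5=1:
s0 = ¬x3 = ¬0 = 1
s1 = x1 ∨ s0 = 1 ∨ 1 = 1
s2 = s1 ∨ s0 = 1 ∨ 1 = 1
s3 = x5 ∧ s2 = 1 ∧ 1 = 1
s4 = s0 ∨ s3 = 1 ∨ 1 = 1
s5 = s2 ∨ s4 = 1 ∨ 1 = 1
s6 = s0 ∧ s5 = 1 ∧ 1 = 1
s7 = x4 ∨ s6 = 1 ∨ 1 = 1
s8 = s6 ∨ s7 = 1 ∨ 1 = 1
s9 = x2 ∧ s8 = 0 ∧ 1 = 0
s10 = s0 ∨ s9 = 1 ∨ 0 = 1
So s9 = 0 and s10 = 1.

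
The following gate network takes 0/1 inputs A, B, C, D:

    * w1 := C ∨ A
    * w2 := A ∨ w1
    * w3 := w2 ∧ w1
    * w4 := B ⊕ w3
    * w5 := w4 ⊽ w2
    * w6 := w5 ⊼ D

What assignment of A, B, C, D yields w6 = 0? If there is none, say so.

A=0, B=0, C=0, D=1

w6 = w5 ⊼ D must be 0, so both w5 = 1 and D = 1.
w5 = w4 ⊽ w2 must be 1, so both w4 = 0 and w2 = 0.
w4 = B ⊕ w3 must be 0, so B and w3 are equal.
Check with A=0, B=0, C=0, D=1:
w1 = C ∨ A = 0 ∨ 0 = 0
w2 = A ∨ w1 = 0 ∨ 0 = 0
w3 = w2 ∧ w1 = 0 ∧ 0 = 0
w4 = B ⊕ w3 = 0 ⊕ 0 = 0
w5 = w4 ⊽ w2 = 0 ⊽ 0 = 1
w6 = w5 ⊼ D = 1 ⊼ 1 = 0
So w6 = 0 as required.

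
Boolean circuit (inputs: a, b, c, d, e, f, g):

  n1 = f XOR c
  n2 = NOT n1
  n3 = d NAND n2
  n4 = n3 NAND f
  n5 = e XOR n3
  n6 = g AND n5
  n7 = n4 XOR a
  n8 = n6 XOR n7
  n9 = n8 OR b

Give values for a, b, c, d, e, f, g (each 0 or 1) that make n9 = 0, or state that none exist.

Check with a=1 b=0 c=1 d=1 e=1 f=0 g=1:
n1 = f XOR c = 0 XOR 1 = 1
n2 = NOT n1 = NOT 1 = 0
n3 = d NAND n2 = 1 NAND 0 = 1
n4 = n3 NAND f = 1 NAND 0 = 1
n5 = e XOR n3 = 1 XOR 1 = 0
n6 = g AND n5 = 1 AND 0 = 0
n7 = n4 XOR a = 1 XOR 1 = 0
n8 = n6 XOR n7 = 0 XOR 0 = 0
n9 = n8 OR b = 0 OR 0 = 0
So n9 = 0 as required.

a=1 b=0 c=1 d=1 e=1 f=0 g=1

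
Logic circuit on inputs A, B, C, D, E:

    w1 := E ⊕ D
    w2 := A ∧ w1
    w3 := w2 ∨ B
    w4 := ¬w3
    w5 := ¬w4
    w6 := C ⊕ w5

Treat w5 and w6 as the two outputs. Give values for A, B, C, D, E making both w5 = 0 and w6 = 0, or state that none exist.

A=0 B=0 C=0 D=0 E=1

Check with A=0 B=0 C=0 D=0 E=1:
w1 = E ⊕ D = 1 ⊕ 0 = 1
w2 = A ∧ w1 = 0 ∧ 1 = 0
w3 = w2 ∨ B = 0 ∨ 0 = 0
w4 = ¬w3 = ¬0 = 1
w5 = ¬w4 = ¬1 = 0
w6 = C ⊕ w5 = 0 ⊕ 0 = 0
So w5 = 0 and w6 = 0.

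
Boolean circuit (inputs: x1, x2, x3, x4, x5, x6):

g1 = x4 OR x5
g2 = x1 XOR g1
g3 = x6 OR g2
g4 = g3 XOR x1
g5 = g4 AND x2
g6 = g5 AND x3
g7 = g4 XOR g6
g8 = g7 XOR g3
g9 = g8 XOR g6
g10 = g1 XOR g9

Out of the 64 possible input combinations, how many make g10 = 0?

g10 = g1 XOR g9 must be 0, so g1 and g9 are equal.
Enumerating the 64 input combinations, 32 give g10 = 0 and 32 give g10 = 1.

32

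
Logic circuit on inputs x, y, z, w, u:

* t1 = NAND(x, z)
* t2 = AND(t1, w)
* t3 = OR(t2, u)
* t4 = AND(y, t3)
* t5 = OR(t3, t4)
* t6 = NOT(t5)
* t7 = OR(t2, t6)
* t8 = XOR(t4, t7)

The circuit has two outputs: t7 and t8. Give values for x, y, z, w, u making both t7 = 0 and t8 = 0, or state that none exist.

Check with x=1, y=0, z=0, w=0, u=1:
t1 = NAND(x, z) = NAND(1, 0) = 1
t2 = AND(t1, w) = AND(1, 0) = 0
t3 = OR(t2, u) = OR(0, 1) = 1
t4 = AND(y, t3) = AND(0, 1) = 0
t5 = OR(t3, t4) = OR(1, 0) = 1
t6 = NOT(t5) = NOT 1 = 0
t7 = OR(t2, t6) = OR(0, 0) = 0
t8 = XOR(t4, t7) = XOR(0, 0) = 0
So t7 = 0 and t8 = 0.

x=1, y=0, z=0, w=0, u=1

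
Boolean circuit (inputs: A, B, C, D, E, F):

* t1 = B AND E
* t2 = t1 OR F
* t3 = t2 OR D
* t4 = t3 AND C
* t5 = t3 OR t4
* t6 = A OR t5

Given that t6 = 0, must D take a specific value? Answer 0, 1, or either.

0

t6 = A OR t5 must be 0, so both A = 0 and t5 = 0.
t5 = t3 OR t4 must be 0, so both t3 = 0 and t4 = 0.
t3 = t2 OR D must be 0, so both t2 = 0 and D = 0.
Every assignment with t6 = 0 has D = 0; there are 6 such assignment(s).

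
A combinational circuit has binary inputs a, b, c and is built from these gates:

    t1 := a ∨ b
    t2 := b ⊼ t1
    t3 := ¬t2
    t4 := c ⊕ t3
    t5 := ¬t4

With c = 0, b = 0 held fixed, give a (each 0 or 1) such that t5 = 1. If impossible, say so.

t5 = ¬t4 must be 1, so t4 = 0.
t4 = c ⊕ t3 must be 0, so c and t3 are equal.
Check with c = 0, b = 0 and a=0:
t1 = a ∨ b = 0 ∨ 0 = 0
t2 = b ⊼ t1 = 0 ⊼ 0 = 1
t3 = ¬t2 = ¬1 = 0
t4 = c ⊕ t3 = 0 ⊕ 0 = 0
t5 = ¬t4 = ¬0 = 1
So t5 = 1.

a=0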